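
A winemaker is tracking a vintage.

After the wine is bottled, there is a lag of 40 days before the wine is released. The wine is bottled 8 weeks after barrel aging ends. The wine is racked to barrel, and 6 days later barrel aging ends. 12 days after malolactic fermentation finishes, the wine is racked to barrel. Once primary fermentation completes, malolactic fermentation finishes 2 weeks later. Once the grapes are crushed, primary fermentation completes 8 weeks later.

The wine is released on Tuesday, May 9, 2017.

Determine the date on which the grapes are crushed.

Sunday, November 6, 2016

The wine is released: May 9, 2017.
The wine is bottled: May 9, 2017 − 40 days = Mar 30, 2017.
Barrel aging ends: Mar 30, 2017 − 8 weeks = Feb 2, 2017.
The wine is racked to barrel: Feb 2, 2017 − 6 days = Jan 27, 2017.
Malolactic fermentation finishes: Jan 27, 2017 − 12 days = Jan 15, 2017.
Primary fermentation completes: Jan 15, 2017 − 2 weeks = Jan 1, 2017.
The grapes are crushed: Jan 1, 2017 − 8 weeks = Nov 6, 2016.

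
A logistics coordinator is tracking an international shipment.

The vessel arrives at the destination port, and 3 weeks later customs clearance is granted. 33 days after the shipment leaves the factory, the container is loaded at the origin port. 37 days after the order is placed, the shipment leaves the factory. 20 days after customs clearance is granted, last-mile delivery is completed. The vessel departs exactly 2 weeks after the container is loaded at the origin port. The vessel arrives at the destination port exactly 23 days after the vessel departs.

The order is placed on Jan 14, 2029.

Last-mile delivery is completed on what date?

The order is placed: Jan 14, 2029.
The shipment leaves the factory: Jan 14, 2029 + 37 days = Feb 20, 2029.
The container is loaded at the origin port: Feb 20, 2029 + 33 days = Mar 25, 2029.
The vessel departs: Mar 25, 2029 + 2 weeks = Apr 8, 2029.
The vessel arrives at the destination port: Apr 8, 2029 + 23 days = May 1, 2029.
Customs clearance is granted: May 1, 2029 + 3 weeks = May 22, 2029.
Last-mile delivery is completed: May 22, 2029 + 20 days = Jun 11, 2029.

Jun 11, 2029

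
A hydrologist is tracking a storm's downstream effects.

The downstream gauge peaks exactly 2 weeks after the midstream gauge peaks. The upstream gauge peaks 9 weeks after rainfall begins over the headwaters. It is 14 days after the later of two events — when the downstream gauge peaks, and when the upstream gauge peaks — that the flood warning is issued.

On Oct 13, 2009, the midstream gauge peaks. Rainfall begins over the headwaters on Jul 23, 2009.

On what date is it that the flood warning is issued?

The midstream gauge peaks: Oct 13, 2009.
The downstream gauge peaks: Oct 13, 2009 + 2 weeks = Oct 27, 2009.
Rainfall begins over the headwaters: Jul 23, 2009.
The upstream gauge peaks: Jul 23, 2009 + 9 weeks = Sep 24, 2009.
Both prerequisites met — the downstream gauge peaks (Oct 27, 2009), the upstream gauge peaks (Sep 24, 2009); the later is Oct 27, 2009.
The flood warning is issued: Oct 27, 2009 + 14 days = Nov 10, 2009.

Nov 10, 2009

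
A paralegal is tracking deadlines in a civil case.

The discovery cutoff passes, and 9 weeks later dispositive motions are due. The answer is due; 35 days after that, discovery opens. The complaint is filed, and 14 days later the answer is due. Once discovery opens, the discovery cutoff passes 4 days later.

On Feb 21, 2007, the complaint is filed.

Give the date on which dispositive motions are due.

Jun 17, 2007

The complaint is filed: Feb 21, 2007.
The answer is due: Feb 21, 2007 + 14 days = Mar 7, 2007.
Discovery opens: Mar 7, 2007 + 35 days = Apr 11, 2007.
The discovery cutoff passes: Apr 11, 2007 + 4 days = Apr 15, 2007.
Dispositive motions are due: Apr 15, 2007 + 9 weeks = Jun 17, 2007.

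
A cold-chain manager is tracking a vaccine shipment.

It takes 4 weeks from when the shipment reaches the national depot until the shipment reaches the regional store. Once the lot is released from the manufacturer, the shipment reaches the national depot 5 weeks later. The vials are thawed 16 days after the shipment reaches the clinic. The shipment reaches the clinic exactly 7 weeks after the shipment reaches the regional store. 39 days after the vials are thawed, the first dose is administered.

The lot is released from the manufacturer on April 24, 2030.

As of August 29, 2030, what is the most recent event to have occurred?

The shipment reaches the clinic

The lot is released from the manufacturer: Apr 24, 2030.
The shipment reaches the national depot: Apr 24, 2030 + 5 weeks = May 29, 2030.
The shipment reaches the regional store: May 29, 2030 + 4 weeks = Jun 26, 2030.
The shipment reaches the clinic: Jun 26, 2030 + 7 weeks = Aug 14, 2030.
The vials are thawed: Aug 14, 2030 + 16 days = Aug 30, 2030.
The first dose is administered: Aug 30, 2030 + 39 days = Oct 8, 2030.
Aug 29, 2030 falls between when the shipment reaches the clinic (Aug 14, 2030) and when the vials are thawed (Aug 30, 2030).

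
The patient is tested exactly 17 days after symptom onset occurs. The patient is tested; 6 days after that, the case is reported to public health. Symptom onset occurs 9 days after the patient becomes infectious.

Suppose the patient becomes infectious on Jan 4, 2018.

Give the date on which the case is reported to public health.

Feb 5, 2018

The patient becomes infectious: Jan 4, 2018.
Symptom onset occurs: Jan 4, 2018 + 9 days = Jan 13, 2018.
The patient is tested: Jan 13, 2018 + 17 days = Jan 30, 2018.
The case is reported to public health: Jan 30, 2018 + 6 days = Feb 5, 2018.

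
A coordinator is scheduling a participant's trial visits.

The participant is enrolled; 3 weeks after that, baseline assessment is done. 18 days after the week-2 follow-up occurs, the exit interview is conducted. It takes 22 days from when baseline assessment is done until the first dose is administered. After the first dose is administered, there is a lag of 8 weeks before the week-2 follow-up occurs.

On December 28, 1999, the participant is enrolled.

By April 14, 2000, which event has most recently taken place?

The participant is enrolled: Dec 28, 1999.
Baseline assessment is done: Dec 28, 1999 + 3 weeks = Jan 18, 2000.
The first dose is administered: Jan 18, 2000 + 22 days = Feb 9, 2000.
The week-2 follow-up occurs: Feb 9, 2000 + 8 weeks = Apr 5, 2000.
The exit interview is conducted: Apr 5, 2000 + 18 days = Apr 23, 2000.
Apr 14, 2000 falls between when the week-2 follow-up occurs (Apr 5, 2000) and when the exit interview is conducted (Apr 23, 2000).

The week-2 follow-up occurs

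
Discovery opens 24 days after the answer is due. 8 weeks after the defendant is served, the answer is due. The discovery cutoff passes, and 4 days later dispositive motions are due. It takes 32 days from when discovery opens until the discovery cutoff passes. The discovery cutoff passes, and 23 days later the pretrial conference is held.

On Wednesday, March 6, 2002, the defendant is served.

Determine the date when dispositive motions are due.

The defendant is served: Mar 6, 2002.
The answer is due: Mar 6, 2002 + 8 weeks = May 1, 2002.
Discovery opens: May 1, 2002 + 24 days = May 25, 2002.
The discovery cutoff passes: May 25, 2002 + 32 days = Jun 26, 2002.
Dispositive motions are due: Jun 26, 2002 + 4 days = Jun 30, 2002.

Sunday, June 30, 2002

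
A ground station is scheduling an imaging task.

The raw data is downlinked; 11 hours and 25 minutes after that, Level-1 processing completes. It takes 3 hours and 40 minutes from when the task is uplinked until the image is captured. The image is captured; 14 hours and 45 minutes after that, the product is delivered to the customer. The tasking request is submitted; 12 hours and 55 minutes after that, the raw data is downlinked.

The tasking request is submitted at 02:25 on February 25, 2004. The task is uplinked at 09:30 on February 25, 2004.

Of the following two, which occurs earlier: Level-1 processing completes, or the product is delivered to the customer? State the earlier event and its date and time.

The tasking request is submitted: 02:25 Feb 25, 2004.
The raw data is downlinked: 02:25 Feb 25, 2004 + 12h55m = 15:20 Feb 25, 2004.
Level-1 processing completes: 15:20 Feb 25, 2004 + 11h25m = 02:45 Feb 26, 2004.
The task is uplinked: 09:30 Feb 25, 2004.
The image is captured: 09:30 Feb 25, 2004 + 3h40m = 13:10 Feb 25, 2004.
The product is delivered to the customer: 13:10 Feb 25, 2004 + 14h45m = 03:55 Feb 26, 2004.
Comparing: Level-1 processing completes at 02:45 Feb 26, 2004 vs the product is delivered to the customer at 03:55 Feb 26, 2004. Earlier: Level-1 processing completes.

Level-1 processing completes — 02:45 on February 26, 2004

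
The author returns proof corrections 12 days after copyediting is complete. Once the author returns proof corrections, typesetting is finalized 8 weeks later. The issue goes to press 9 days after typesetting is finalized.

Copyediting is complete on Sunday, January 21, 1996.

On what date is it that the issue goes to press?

Sunday, April 7, 1996

Copyediting is complete: Jan 21, 1996.
The author returns proof corrections: Jan 21, 1996 + 12 days = Feb 2, 1996.
Typesetting is finalized: Feb 2, 1996 + 8 weeks = Mar 29, 1996.
The issue goes to press: Mar 29, 1996 + 9 days = Apr 7, 1996.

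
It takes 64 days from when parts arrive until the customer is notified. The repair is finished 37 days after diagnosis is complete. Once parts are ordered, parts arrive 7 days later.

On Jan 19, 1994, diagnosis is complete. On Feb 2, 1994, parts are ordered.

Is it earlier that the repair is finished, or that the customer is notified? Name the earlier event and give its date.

The repair is finished — Feb 25, 1994

Diagnosis is complete: Jan 19, 1994.
The repair is finished: Jan 19, 1994 + 37 days = Feb 25, 1994.
Parts are ordered: Feb 2, 1994.
Parts arrive: Feb 2, 1994 + 7 days = Feb 9, 1994.
The customer is notified: Feb 9, 1994 + 64 days = Apr 14, 1994.
Comparing: the repair is finished on Feb 25, 1994 vs the customer is notified on Apr 14, 1994. Earlier: the repair is finished.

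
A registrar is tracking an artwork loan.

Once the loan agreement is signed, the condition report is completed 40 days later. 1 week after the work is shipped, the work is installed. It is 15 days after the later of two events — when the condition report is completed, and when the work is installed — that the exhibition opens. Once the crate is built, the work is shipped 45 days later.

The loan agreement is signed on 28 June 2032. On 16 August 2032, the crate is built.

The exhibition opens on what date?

22 October 2032

The loan agreement is signed: Jun 28, 2032.
The condition report is completed: Jun 28, 2032 + 40 days = Aug 7, 2032.
The crate is built: Aug 16, 2032.
The work is shipped: Aug 16, 2032 + 45 days = Sep 30, 2032.
The work is installed: Sep 30, 2032 + 1 week = Oct 7, 2032.
Both prerequisites met — the condition report is completed (Aug 7, 2032), the work is installed (Oct 7, 2032); the later is Oct 7, 2032.
The exhibition opens: Oct 7, 2032 + 15 days = Oct 22, 2032.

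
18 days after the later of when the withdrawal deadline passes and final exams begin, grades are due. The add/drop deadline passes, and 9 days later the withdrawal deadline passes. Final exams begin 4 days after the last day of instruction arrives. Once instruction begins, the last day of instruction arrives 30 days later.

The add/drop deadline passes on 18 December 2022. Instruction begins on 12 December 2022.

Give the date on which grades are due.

The add/drop deadline passes: Dec 18, 2022.
The withdrawal deadline passes: Dec 18, 2022 + 9 days = Dec 27, 2022.
Instruction begins: Dec 12, 2022.
The last day of instruction arrives: Dec 12, 2022 + 30 days = Jan 11, 2023.
Final exams begin: Jan 11, 2023 + 4 days = Jan 15, 2023.
Both prerequisites met — the withdrawal deadline passes (Dec 27, 2022), final exams begin (Jan 15, 2023); the later is Jan 15, 2023.
Grades are due: Jan 15, 2023 + 18 days = Feb 2, 2023.

2 February 2023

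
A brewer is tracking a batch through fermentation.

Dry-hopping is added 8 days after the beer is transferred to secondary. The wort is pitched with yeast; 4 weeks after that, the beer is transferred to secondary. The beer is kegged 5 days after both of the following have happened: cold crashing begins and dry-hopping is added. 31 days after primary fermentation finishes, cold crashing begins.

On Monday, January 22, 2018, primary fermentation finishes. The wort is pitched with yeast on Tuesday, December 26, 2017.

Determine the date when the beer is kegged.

Primary fermentation finishes: Jan 22, 2018.
Cold crashing begins: Jan 22, 2018 + 31 days = Feb 22, 2018.
The wort is pitched with yeast: Dec 26, 2017.
The beer is transferred to secondary: Dec 26, 2017 + 4 weeks = Jan 23, 2018.
Dry-hopping is added: Jan 23, 2018 + 8 days = Jan 31, 2018.
Both prerequisites met — cold crashing begins (Feb 22, 2018), dry-hopping is added (Jan 31, 2018); the later is Feb 22, 2018.
The beer is kegged: Feb 22, 2018 + 5 days = Feb 27, 2018.

Tuesday, February 27, 2018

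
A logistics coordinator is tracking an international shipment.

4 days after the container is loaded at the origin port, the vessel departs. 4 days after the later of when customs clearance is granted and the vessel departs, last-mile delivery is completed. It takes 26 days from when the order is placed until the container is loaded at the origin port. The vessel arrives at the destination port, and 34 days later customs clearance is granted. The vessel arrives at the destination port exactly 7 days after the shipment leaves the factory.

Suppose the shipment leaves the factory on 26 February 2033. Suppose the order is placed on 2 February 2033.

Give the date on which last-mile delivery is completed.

12 April 2033

The shipment leaves the factory: Feb 26, 2033.
The vessel arrives at the destination port: Feb 26, 2033 + 7 days = Mar 5, 2033.
Customs clearance is granted: Mar 5, 2033 + 34 days = Apr 8, 2033.
The order is placed: Feb 2, 2033.
The container is loaded at the origin port: Feb 2, 2033 + 26 days = Feb 28, 2033.
The vessel departs: Feb 28, 2033 + 4 days = Mar 4, 2033.
Both prerequisites met — customs clearance is granted (Apr 8, 2033), the vessel departs (Mar 4, 2033); the later is Apr 8, 2033.
Last-mile delivery is completed: Apr 8, 2033 + 4 days = Apr 12, 2033.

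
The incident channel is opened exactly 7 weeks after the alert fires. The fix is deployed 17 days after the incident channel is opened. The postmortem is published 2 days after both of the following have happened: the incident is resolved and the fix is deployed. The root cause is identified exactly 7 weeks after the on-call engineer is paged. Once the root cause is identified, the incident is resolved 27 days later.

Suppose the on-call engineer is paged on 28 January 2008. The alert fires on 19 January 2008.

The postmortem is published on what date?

15 April 2008

The on-call engineer is paged: Jan 28, 2008.
The root cause is identified: Jan 28, 2008 + 7 weeks = Mar 17, 2008.
The incident is resolved: Mar 17, 2008 + 27 days = Apr 13, 2008.
The alert fires: Jan 19, 2008.
The incident channel is opened: Jan 19, 2008 + 7 weeks = Mar 8, 2008.
The fix is deployed: Mar 8, 2008 + 17 days = Mar 25, 2008.
Both prerequisites met — the incident is resolved (Apr 13, 2008), the fix is deployed (Mar 25, 2008); the later is Apr 13, 2008.
The postmortem is published: Apr 13, 2008 + 2 days = Apr 15, 2008.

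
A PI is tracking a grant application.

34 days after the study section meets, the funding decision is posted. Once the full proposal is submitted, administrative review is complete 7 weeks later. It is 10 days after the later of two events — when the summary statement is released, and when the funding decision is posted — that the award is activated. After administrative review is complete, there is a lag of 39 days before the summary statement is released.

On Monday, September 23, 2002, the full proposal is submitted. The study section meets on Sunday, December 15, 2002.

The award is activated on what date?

The full proposal is submitted: Sep 23, 2002.
Administrative review is complete: Sep 23, 2002 + 7 weeks = Nov 11, 2002.
The summary statement is released: Nov 11, 2002 + 39 days = Dec 20, 2002.
The study section meets: Dec 15, 2002.
The funding decision is posted: Dec 15, 2002 + 34 days = Jan 18, 2003.
Both prerequisites met — the summary statement is released (Dec 20, 2002), the funding decision is posted (Jan 18, 2003); the later is Jan 18, 2003.
The award is activated: Jan 18, 2003 + 10 days = Jan 28, 2003.

Tuesday, January 28, 2003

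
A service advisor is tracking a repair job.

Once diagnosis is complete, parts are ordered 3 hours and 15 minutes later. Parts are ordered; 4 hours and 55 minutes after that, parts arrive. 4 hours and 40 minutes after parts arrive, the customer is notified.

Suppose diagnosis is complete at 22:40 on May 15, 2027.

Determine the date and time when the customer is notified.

11:30 on May 16, 2027

Diagnosis is complete: 22:40 May 15, 2027.
Parts are ordered: 22:40 May 15, 2027 + 3h15m = 01:55 May 16, 2027.
Parts arrive: 01:55 May 16, 2027 + 4h55m = 06:50 May 16, 2027.
The customer is notified: 06:50 May 16, 2027 + 4h40m = 11:30 May 16, 2027.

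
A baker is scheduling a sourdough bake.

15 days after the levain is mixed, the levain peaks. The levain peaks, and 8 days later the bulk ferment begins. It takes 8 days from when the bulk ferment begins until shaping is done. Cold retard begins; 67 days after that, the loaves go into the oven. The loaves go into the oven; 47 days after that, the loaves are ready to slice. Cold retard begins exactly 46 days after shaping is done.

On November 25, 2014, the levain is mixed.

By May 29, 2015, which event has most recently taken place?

The levain is mixed: Nov 25, 2014.
The levain peaks: Nov 25, 2014 + 15 days = Dec 10, 2014.
The bulk ferment begins: Dec 10, 2014 + 8 days = Dec 18, 2014.
Shaping is done: Dec 18, 2014 + 8 days = Dec 26, 2014.
Cold retard begins: Dec 26, 2014 + 46 days = Feb 10, 2015.
The loaves go into the oven: Feb 10, 2015 + 67 days = Apr 18, 2015.
The loaves are ready to slice: Apr 18, 2015 + 47 days = Jun 4, 2015.
May 29, 2015 falls between when the loaves go into the oven (Apr 18, 2015) and when the loaves are ready to slice (Jun 4, 2015).

The loaves go into the oven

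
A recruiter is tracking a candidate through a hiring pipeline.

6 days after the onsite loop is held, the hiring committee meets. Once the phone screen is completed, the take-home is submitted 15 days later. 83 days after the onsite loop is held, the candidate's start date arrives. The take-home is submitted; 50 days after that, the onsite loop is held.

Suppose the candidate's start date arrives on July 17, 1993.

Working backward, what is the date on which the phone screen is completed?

February 19, 1993

The candidate's start date arrives: Jul 17, 1993.
The onsite loop is held: Jul 17, 1993 − 83 days = Apr 25, 1993.
The take-home is submitted: Apr 25, 1993 − 50 days = Mar 6, 1993.
The phone screen is completed: Mar 6, 1993 − 15 days = Feb 19, 1993.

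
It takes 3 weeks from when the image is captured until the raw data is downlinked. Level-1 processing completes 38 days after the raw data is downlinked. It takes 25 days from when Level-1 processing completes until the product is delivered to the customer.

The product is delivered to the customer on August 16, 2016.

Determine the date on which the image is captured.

The product is delivered to the customer: Aug 16, 2016.
Level-1 processing completes: Aug 16, 2016 − 25 days = Jul 22, 2016.
The raw data is downlinked: Jul 22, 2016 − 38 days = Jun 14, 2016.
The image is captured: Jun 14, 2016 − 3 weeks = May 24, 2016.

May 24, 2016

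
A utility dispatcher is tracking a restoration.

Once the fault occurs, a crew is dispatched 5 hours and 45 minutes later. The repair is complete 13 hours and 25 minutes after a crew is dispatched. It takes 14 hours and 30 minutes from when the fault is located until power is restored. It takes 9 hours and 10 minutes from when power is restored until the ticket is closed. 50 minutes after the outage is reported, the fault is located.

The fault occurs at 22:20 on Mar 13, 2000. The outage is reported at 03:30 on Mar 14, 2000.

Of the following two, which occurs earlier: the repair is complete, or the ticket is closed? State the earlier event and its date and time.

The fault occurs: 22:20 Mar 13, 2000.
A crew is dispatched: 22:20 Mar 13, 2000 + 5h45m = 04:05 Mar 14, 2000.
The repair is complete: 04:05 Mar 14, 2000 + 13h25m = 17:30 Mar 14, 2000.
The outage is reported: 03:30 Mar 14, 2000.
The fault is located: 03:30 Mar 14, 2000 + 50m = 04:20 Mar 14, 2000.
Power is restored: 04:20 Mar 14, 2000 + 14h30m = 18:50 Mar 14, 2000.
The ticket is closed: 18:50 Mar 14, 2000 + 9h10m = 04:00 Mar 15, 2000.
Comparing: the repair is complete at 17:30 Mar 14, 2000 vs the ticket is closed at 04:00 Mar 15, 2000. Earlier: the repair is complete.

The repair is complete — 17:30 on Mar 14, 2000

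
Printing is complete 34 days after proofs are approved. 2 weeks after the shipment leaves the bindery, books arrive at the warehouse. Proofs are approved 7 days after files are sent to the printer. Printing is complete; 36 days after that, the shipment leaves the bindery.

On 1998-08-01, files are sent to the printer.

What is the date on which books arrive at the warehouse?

Files are sent to the printer: Aug 1, 1998.
Proofs are approved: Aug 1, 1998 + 7 days = Aug 8, 1998.
Printing is complete: Aug 8, 1998 + 34 days = Sep 11, 1998.
The shipment leaves the bindery: Sep 11, 1998 + 36 days = Oct 17, 1998.
Books arrive at the warehouse: Oct 17, 1998 + 2 weeks = Oct 31, 1998.

1998-10-31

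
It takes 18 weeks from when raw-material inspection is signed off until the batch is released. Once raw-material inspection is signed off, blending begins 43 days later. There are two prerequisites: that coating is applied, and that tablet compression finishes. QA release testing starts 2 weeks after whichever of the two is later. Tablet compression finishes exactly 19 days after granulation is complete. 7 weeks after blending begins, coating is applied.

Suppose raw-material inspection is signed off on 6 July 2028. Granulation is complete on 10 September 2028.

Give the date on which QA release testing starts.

Raw-material inspection is signed off: Jul 6, 2028.
Blending begins: Jul 6, 2028 + 43 days = Aug 18, 2028.
Coating is applied: Aug 18, 2028 + 7 weeks = Oct 6, 2028.
Granulation is complete: Sep 10, 2028.
Tablet compression finishes: Sep 10, 2028 + 19 days = Sep 29, 2028.
Both prerequisites met — coating is applied (Oct 6, 2028), tablet compression finishes (Sep 29, 2028); the later is Oct 6, 2028.
QA release testing starts: Oct 6, 2028 + 2 weeks = Oct 20, 2028.

20 October 2028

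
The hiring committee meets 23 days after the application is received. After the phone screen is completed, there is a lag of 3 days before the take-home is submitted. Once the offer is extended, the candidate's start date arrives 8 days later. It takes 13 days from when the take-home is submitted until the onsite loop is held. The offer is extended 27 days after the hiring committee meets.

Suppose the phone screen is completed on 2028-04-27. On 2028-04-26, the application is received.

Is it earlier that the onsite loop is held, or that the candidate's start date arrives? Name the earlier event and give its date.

The phone screen is completed: Apr 27, 2028.
The take-home is submitted: Apr 27, 2028 + 3 days = Apr 30, 2028.
The onsite loop is held: Apr 30, 2028 + 13 days = May 13, 2028.
The application is received: Apr 26, 2028.
The hiring committee meets: Apr 26, 2028 + 23 days = May 19, 2028.
The offer is extended: May 19, 2028 + 27 days = Jun 15, 2028.
The candidate's start date arrives: Jun 15, 2028 + 8 days = Jun 23, 2028.
Comparing: the onsite loop is held on May 13, 2028 vs the candidate's start date arrives on Jun 23, 2028. Earlier: the onsite loop is held.

The onsite loop is held — 2028-05-13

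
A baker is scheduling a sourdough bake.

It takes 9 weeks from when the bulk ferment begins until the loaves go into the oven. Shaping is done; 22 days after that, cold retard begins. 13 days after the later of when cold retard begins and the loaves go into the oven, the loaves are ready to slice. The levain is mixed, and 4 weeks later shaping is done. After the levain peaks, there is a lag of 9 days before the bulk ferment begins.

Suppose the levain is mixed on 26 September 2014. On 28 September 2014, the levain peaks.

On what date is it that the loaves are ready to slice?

The levain is mixed: Sep 26, 2014.
Shaping is done: Sep 26, 2014 + 4 weeks = Oct 24, 2014.
Cold retard begins: Oct 24, 2014 + 22 days = Nov 15, 2014.
The levain peaks: Sep 28, 2014.
The bulk ferment begins: Sep 28, 2014 + 9 days = Oct 7, 2014.
The loaves go into the oven: Oct 7, 2014 + 9 weeks = Dec 9, 2014.
Both prerequisites met — cold retard begins (Nov 15, 2014), the loaves go into the oven (Dec 9, 2014); the later is Dec 9, 2014.
The loaves are ready to slice: Dec 9, 2014 + 13 days = Dec 22, 2014.

22 December 2014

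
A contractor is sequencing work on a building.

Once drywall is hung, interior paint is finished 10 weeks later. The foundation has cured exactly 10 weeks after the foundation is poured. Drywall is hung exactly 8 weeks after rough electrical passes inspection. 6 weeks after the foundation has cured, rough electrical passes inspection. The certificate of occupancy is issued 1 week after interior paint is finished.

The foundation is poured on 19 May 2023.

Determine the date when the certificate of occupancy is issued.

19 January 2024

The foundation is poured: May 19, 2023.
The foundation has cured: May 19, 2023 + 10 weeks = Jul 28, 2023.
Rough electrical passes inspection: Jul 28, 2023 + 6 weeks = Sep 8, 2023.
Drywall is hung: Sep 8, 2023 + 8 weeks = Nov 3, 2023.
Interior paint is finished: Nov 3, 2023 + 10 weeks = Jan 12, 2024.
The certificate of occupancy is issued: Jan 12, 2024 + 1 week = Jan 19, 2024.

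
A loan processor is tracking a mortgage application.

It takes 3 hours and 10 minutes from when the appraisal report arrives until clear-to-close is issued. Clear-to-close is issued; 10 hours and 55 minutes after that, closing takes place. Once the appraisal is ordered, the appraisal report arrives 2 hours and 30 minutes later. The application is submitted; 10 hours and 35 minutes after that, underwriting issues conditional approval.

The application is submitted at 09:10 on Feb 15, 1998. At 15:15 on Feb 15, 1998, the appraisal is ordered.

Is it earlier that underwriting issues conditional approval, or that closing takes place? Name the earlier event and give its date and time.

Underwriting issues conditional approval — 19:45 on Feb 15, 1998

The application is submitted: 09:10 Feb 15, 1998.
Underwriting issues conditional approval: 09:10 Feb 15, 1998 + 10h35m = 19:45 Feb 15, 1998.
The appraisal is ordered: 15:15 Feb 15, 1998.
The appraisal report arrives: 15:15 Feb 15, 1998 + 2h30m = 17:45 Feb 15, 1998.
Clear-to-close is issued: 17:45 Feb 15, 1998 + 3h10m = 20:55 Feb 15, 1998.
Closing takes place: 20:55 Feb 15, 1998 + 10h55m = 07:50 Feb 16, 1998.
Comparing: underwriting issues conditional approval at 19:45 Feb 15, 1998 vs closing takes place at 07:50 Feb 16, 1998. Earlier: underwriting issues conditional approval.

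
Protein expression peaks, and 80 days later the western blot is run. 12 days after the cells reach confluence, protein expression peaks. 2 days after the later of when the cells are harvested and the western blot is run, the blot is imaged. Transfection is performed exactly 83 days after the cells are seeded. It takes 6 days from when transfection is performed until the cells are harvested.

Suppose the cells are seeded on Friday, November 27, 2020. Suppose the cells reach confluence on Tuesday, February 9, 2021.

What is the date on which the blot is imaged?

The cells are seeded: Nov 27, 2020.
Transfection is performed: Nov 27, 2020 + 83 days = Feb 18, 2021.
The cells are harvested: Feb 18, 2021 + 6 days = Feb 24, 2021.
The cells reach confluence: Feb 9, 2021.
Protein expression peaks: Feb 9, 2021 + 12 days = Feb 21, 2021.
The western blot is run: Feb 21, 2021 + 80 days = May 12, 2021.
Both prerequisites met — the cells are harvested (Feb 24, 2021), the western blot is run (May 12, 2021); the later is May 12, 2021.
The blot is imaged: May 12, 2021 + 2 days = May 14, 2021.

Friday, May 14, 2021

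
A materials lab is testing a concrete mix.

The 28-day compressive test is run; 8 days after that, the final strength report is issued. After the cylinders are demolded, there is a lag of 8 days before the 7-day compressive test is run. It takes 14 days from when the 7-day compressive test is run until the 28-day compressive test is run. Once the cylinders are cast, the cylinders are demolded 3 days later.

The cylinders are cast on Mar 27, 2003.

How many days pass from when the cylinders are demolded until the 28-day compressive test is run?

22 days

Causal path: the cylinders are demolded → the 7-day compressive test is run → the 28-day compressive test is run.
Total delay along the path: 8 + 14 = 22 days.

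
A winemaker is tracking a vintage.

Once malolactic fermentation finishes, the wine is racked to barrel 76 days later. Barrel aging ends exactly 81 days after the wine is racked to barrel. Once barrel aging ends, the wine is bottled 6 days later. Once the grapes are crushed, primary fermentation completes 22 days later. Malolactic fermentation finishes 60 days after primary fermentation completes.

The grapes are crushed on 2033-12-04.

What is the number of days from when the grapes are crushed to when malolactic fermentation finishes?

82 days

Causal path: the grapes are crushed → primary fermentation completes → malolactic fermentation finishes.
Total delay along the path: 22 + 60 = 82 days.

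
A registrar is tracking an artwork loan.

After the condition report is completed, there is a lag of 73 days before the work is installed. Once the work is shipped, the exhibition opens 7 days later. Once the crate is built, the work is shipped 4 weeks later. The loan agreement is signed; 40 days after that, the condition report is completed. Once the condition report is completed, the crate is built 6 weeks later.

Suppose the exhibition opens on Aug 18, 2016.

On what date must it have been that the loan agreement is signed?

Apr 23, 2016

The exhibition opens: Aug 18, 2016.
The work is shipped: Aug 18, 2016 − 7 days = Aug 11, 2016.
The crate is built: Aug 11, 2016 − 4 weeks = Jul 14, 2016.
The condition report is completed: Jul 14, 2016 − 6 weeks = Jun 2, 2016.
The loan agreement is signed: Jun 2, 2016 − 40 days = Apr 23, 2016.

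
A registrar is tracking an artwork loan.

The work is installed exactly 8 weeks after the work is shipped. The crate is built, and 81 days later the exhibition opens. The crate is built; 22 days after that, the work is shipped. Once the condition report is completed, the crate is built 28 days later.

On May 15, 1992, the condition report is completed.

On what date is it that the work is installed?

August 29, 1992

The condition report is completed: May 15, 1992.
The crate is built: May 15, 1992 + 28 days = Jun 12, 1992.
The work is shipped: Jun 12, 1992 + 22 days = Jul 4, 1992.
The work is installed: Jul 4, 1992 + 8 weeks = Aug 29, 1992.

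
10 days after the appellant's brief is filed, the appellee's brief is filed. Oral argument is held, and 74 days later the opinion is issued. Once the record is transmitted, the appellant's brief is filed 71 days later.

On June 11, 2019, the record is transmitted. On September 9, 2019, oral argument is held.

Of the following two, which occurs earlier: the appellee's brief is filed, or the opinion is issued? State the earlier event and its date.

The appellee's brief is filed — August 31, 2019

The record is transmitted: Jun 11, 2019.
The appellant's brief is filed: Jun 11, 2019 + 71 days = Aug 21, 2019.
The appellee's brief is filed: Aug 21, 2019 + 10 days = Aug 31, 2019.
Oral argument is held: Sep 9, 2019.
The opinion is issued: Sep 9, 2019 + 74 days = Nov 22, 2019.
Comparing: the appellee's brief is filed on Aug 31, 2019 vs the opinion is issued on Nov 22, 2019. Earlier: the appellee's brief is filed.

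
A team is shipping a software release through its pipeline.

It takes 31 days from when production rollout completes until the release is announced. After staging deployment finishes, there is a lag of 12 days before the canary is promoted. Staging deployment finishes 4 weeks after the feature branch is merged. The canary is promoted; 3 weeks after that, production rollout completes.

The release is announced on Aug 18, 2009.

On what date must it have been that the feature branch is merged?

May 18, 2009

The release is announced: Aug 18, 2009.
Production rollout completes: Aug 18, 2009 − 31 days = Jul 18, 2009.
The canary is promoted: Jul 18, 2009 − 3 weeks = Jun 27, 2009.
Staging deployment finishes: Jun 27, 2009 − 12 days = Jun 15, 2009.
The feature branch is merged: Jun 15, 2009 − 4 weeks = May 18, 2009.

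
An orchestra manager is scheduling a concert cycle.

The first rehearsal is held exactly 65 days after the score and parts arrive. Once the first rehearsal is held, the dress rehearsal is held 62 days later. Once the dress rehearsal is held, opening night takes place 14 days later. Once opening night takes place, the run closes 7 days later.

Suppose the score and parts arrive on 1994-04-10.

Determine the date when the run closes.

The score and parts arrive: Apr 10, 1994.
The first rehearsal is held: Apr 10, 1994 + 65 days = Jun 14, 1994.
The dress rehearsal is held: Jun 14, 1994 + 62 days = Aug 15, 1994.
Opening night takes place: Aug 15, 1994 + 14 days = Aug 29, 1994.
The run closes: Aug 29, 1994 + 7 days = Sep 5, 1994.

1994-09-05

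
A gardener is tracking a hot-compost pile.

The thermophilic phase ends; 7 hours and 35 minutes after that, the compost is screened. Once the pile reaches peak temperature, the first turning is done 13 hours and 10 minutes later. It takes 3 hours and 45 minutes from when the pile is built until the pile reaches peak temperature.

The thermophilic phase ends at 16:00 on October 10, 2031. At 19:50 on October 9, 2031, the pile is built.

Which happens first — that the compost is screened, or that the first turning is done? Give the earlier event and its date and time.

The thermophilic phase ends: 16:00 Oct 10, 2031.
The compost is screened: 16:00 Oct 10, 2031 + 7h35m = 23:35 Oct 10, 2031.
The pile is built: 19:50 Oct 9, 2031.
The pile reaches peak temperature: 19:50 Oct 9, 2031 + 3h45m = 23:35 Oct 9, 2031.
The first turning is done: 23:35 Oct 9, 2031 + 13h10m = 12:45 Oct 10, 2031.
Comparing: the compost is screened at 23:35 Oct 10, 2031 vs the first turning is done at 12:45 Oct 10, 2031. Earlier: the first turning is done.

The first turning is done — 12:45 on October 10, 2031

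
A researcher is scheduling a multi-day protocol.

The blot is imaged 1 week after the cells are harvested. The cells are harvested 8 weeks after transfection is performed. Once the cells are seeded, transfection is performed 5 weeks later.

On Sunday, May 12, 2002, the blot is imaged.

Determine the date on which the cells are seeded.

Sunday, February 3, 2002

The blot is imaged: May 12, 2002.
The cells are harvested: May 12, 2002 − 1 week = May 5, 2002.
Transfection is performed: May 5, 2002 − 8 weeks = Mar 10, 2002.
The cells are seeded: Mar 10, 2002 − 5 weeks = Feb 3, 2002.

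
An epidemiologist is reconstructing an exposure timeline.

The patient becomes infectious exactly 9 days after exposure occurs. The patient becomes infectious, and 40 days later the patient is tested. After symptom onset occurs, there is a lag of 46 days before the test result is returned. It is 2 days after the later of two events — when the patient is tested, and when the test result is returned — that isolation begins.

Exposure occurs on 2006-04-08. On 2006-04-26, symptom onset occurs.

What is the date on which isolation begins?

Exposure occurs: Apr 8, 2006.
The patient becomes infectious: Apr 8, 2006 + 9 days = Apr 17, 2006.
The patient is tested: Apr 17, 2006 + 40 days = May 27, 2006.
Symptom onset occurs: Apr 26, 2006.
The test result is returned: Apr 26, 2006 + 46 days = Jun 11, 2006.
Both prerequisites met — the patient is tested (May 27, 2006), the test result is returned (Jun 11, 2006); the later is Jun 11, 2006.
Isolation begins: Jun 11, 2006 + 2 days = Jun 13, 2006.

2006-06-13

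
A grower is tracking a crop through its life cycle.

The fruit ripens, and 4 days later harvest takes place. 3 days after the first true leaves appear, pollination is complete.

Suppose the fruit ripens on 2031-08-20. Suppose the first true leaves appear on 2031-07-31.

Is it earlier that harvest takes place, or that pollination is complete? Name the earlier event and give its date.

The fruit ripens: Aug 20, 2031.
Harvest takes place: Aug 20, 2031 + 4 days = Aug 24, 2031.
The first true leaves appear: Jul 31, 2031.
Pollination is complete: Jul 31, 2031 + 3 days = Aug 3, 2031.
Comparing: harvest takes place on Aug 24, 2031 vs pollination is complete on Aug 3, 2031. Earlier: pollination is complete.

Pollination is complete — 2031-08-03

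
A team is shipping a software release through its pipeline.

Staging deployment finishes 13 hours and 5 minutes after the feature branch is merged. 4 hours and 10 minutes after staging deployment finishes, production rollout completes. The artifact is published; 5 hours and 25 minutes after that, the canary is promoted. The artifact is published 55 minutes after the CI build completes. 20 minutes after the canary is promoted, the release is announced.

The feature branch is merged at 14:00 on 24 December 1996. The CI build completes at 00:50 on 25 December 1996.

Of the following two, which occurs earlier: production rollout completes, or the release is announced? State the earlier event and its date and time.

The feature branch is merged: 14:00 Dec 24, 1996.
Staging deployment finishes: 14:00 Dec 24, 1996 + 13h05m = 03:05 Dec 25, 1996.
Production rollout completes: 03:05 Dec 25, 1996 + 4h10m = 07:15 Dec 25, 1996.
The CI build completes: 00:50 Dec 25, 1996.
The artifact is published: 00:50 Dec 25, 1996 + 55m = 01:45 Dec 25, 1996.
The canary is promoted: 01:45 Dec 25, 1996 + 5h25m = 07:10 Dec 25, 1996.
The release is announced: 07:10 Dec 25, 1996 + 20m = 07:30 Dec 25, 1996.
Comparing: production rollout completes at 07:15 Dec 25, 1996 vs the release is announced at 07:30 Dec 25, 1996. Earlier: production rollout completes.

Production rollout completes — 07:15 on 25 December 1996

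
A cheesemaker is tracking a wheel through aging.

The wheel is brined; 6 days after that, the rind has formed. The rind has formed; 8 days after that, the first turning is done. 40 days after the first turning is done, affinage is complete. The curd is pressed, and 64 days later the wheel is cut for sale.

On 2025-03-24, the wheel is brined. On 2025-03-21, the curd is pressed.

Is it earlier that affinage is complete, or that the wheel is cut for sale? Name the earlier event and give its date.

The wheel is brined: Mar 24, 2025.
The rind has formed: Mar 24, 2025 + 6 days = Mar 30, 2025.
The first turning is done: Mar 30, 2025 + 8 days = Apr 7, 2025.
Affinage is complete: Apr 7, 2025 + 40 days = May 17, 2025.
The curd is pressed: Mar 21, 2025.
The wheel is cut for sale: Mar 21, 2025 + 64 days = May 24, 2025.
Comparing: affinage is complete on May 17, 2025 vs the wheel is cut for sale on May 24, 2025. Earlier: affinage is complete.

Affinage is complete — 2025-05-17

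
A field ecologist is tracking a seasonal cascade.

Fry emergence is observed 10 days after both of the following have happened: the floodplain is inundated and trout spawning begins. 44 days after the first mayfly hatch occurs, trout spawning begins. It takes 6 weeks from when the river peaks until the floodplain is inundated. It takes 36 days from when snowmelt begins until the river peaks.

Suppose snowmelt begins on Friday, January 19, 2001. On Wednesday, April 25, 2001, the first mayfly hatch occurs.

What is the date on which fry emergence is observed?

Monday, June 18, 2001

Snowmelt begins: Jan 19, 2001.
The river peaks: Jan 19, 2001 + 36 days = Feb 24, 2001.
The floodplain is inundated: Feb 24, 2001 + 6 weeks = Apr 7, 2001.
The first mayfly hatch occurs: Apr 25, 2001.
Trout spawning begins: Apr 25, 2001 + 44 days = Jun 8, 2001.
Both prerequisites met — the floodplain is inundated (Apr 7, 2001), trout spawning begins (Jun 8, 2001); the later is Jun 8, 2001.
Fry emergence is observed: Jun 8, 2001 + 10 days = Jun 18, 2001.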